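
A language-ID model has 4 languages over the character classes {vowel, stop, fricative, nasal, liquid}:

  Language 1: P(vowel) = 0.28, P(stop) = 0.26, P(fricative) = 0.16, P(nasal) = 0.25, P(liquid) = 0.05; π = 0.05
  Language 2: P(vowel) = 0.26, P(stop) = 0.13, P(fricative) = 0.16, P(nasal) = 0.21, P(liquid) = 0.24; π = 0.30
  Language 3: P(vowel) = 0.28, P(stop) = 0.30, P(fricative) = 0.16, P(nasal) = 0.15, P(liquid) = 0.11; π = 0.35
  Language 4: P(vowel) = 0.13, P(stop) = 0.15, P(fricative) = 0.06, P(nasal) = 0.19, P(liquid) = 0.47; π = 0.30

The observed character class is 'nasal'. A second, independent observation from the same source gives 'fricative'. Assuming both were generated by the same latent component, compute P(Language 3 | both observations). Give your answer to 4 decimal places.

0.3515

Posterior ∝ prior × likelihood, so P(k | x) ∝ π_k f_k(x); normalise over all components.
Since both observations come from the same component, the likelihood for component k is f_k(x₁)·f_k(x₂).
  L_1 = [0.25] × [0.16] = 0.04
  L_2 = [0.21] × [0.16] = 0.0336
  L_3 = [0.15] × [0.16] = 0.024
  L_4 = [0.19] × [0.06] = 0.0114
Unnormalised posteriors:
  π_1·L_1 = 0.05 × 0.04 = 0.002
  π_2·L_2 = 0.30 × 0.0336 = 0.01008
  π_3·L_3 = 0.35 × 0.024 = 0.0084
  π_4·L_4 = 0.30 × 0.0114 = 0.00342
Evidence: 0.002 + 0.01008 + 0.0084 + 0.00342 = 0.0239
Responsibility of Language 3: 0.0084 / 0.0239 ≈ 0.3515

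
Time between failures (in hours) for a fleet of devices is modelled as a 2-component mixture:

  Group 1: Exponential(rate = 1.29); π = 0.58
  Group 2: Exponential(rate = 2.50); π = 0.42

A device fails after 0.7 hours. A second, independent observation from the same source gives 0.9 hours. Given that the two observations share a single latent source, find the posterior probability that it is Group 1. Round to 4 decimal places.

0.7182

Posterior ∝ prior × likelihood, so P(k | x) ∝ w_k f_k(x); normalise over all components.
Since both observations come from the same component, the likelihood for component k is f_k(x₁)·f_k(x₂).
  f_1 = [0.522904] × [0.403993] = 0.211249
  f_2 = [0.434435] × [0.263498] = 0.114473
Weight by the priors:
  w_1·f_1 = 0.58 × 0.211249 = 0.122525
  w_2·f_2 = 0.42 × 0.114473 = 0.0480786
Normaliser: 0.122525 + 0.0480786 = 0.170603
P(Group 1 | x₁, x₂) = 0.122525 / 0.170603 ≈ 0.7182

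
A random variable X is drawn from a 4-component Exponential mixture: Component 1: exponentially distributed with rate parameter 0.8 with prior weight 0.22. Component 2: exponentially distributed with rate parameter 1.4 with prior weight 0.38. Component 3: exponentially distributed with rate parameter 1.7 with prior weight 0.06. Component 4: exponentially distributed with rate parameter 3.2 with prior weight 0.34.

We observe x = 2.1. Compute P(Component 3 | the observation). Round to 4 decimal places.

0.0441

P(component k | x) = w_k·f_k(x) / marginal(x), where marginal(x) = Σ_j w_j·f_j(x).
Evaluate each component's likelihood at the observed value:
  f_1 = 0.8·e^(−0.8·2.1) = 0.8·e^(−1.6800) = 0.149099
  f_2 = 1.4·e^(−1.4·2.1) = 1.4·e^(−2.9400) = 0.074012
  f_3 = 1.7·e^(−1.7·2.1) = 1.7·e^(−3.5700) = 0.047865
  f_4 = 3.2·e^(−3.2·2.1) = 3.2·e^(−6.7200) = 0.00386092
Unnormalised posteriors:
  w_1·f_1 = 0.22 × 0.149099 = 0.0328018
  w_2·f_2 = 0.38 × 0.074012 = 0.0281246
  w_3·f_3 = 0.06 × 0.047865 = 0.0028719
  w_4·f_4 = 0.34 × 0.00386092 = 0.00131271
Denominator: 0.0328018 + 0.0281246 + 0.0028719 + 0.00131271 = 0.065111
P(Component 3 | 2.1) ≈ 0.0441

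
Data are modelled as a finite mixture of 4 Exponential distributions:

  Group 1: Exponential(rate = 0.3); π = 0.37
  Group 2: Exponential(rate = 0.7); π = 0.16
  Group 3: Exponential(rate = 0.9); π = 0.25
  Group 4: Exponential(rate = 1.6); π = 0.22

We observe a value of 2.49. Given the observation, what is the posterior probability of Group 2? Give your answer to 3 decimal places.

0.191

The responsibility of component k is π_k f_k(x) divided by Σ_j π_j f_j(x).
Exponential densities:
  L_1 = 0.3·e^(−0.3·2.49) = 0.3·e^(−0.7470) = 0.142136
  L_2 = 0.7·e^(−0.7·2.49) = 0.7·e^(−1.7430) = 0.122496
  L_3 = 0.9·e^(−0.9·2.49) = 0.9·e^(−2.2410) = 0.0957169
  L_4 = 1.6·e^(−1.6·2.49) = 1.6·e^(−3.9840) = 0.0297777
Unnormalised posteriors:
  π_1·L_1 = 0.37 × 0.142136 = 0.0525902
  π_2·L_2 = 0.16 × 0.122496 = 0.0195994
  π_3·L_3 = 0.25 × 0.0957169 = 0.0239292
  π_4·L_4 = 0.22 × 0.0297777 = 0.00655109
Sum: 0.0525902 + 0.0195994 + 0.0239292 + 0.00655109 = 0.10267
So the posterior for Group 2 is 0.0195994 / 0.10267 ≈ 0.191.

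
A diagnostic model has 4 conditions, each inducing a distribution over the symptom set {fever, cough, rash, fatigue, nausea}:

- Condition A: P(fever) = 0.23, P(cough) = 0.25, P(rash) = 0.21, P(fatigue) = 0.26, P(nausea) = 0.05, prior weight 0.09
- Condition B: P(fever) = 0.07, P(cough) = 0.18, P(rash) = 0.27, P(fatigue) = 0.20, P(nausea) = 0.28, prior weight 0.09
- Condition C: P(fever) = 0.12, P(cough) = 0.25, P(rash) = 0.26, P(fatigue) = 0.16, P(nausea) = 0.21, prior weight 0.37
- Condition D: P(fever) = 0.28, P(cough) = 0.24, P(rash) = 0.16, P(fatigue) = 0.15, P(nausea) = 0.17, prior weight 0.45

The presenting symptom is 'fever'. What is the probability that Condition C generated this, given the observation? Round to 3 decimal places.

Apply Bayes' rule: the posterior for each component is proportional to its prior times its likelihood at x.
Categorical probabilities:
  L_A = P(fever | comp) = 0.23
  L_B = P(fever | comp) = 0.07
  L_C = P(fever | comp) = 0.12
  L_D = P(fever | comp) = 0.28
Prior × likelihood for each component:
  w_A·L_A = 0.09 × 0.23 = 0.0207
  w_B·L_B = 0.09 × 0.07 = 0.0063
  w_C·L_C = 0.37 × 0.12 = 0.0444
  w_D·L_D = 0.45 × 0.28 = 0.126
Marginal: 0.0207 + 0.0063 + 0.0444 + 0.126 = 0.1974
P(Condition C | the observation) = 0.0444 / 0.1974 ≈ 0.225

0.225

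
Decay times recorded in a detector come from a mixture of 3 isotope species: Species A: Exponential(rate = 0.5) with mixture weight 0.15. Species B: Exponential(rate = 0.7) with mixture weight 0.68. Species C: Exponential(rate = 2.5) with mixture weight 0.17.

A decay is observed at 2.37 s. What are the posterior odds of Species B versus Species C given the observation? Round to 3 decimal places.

79.784

Since P(k|x) ∝ w_k f_k(x), the posterior odds are w_i f_i(x) / (w_j f_j(x)).
Evaluate each component's likelihood at the observed value:
  p_A = 0.152873
  p_B = 0.13323
  p_C = 0.00667952
Posterior odds = (w_B·p_B) / (w_C·p_C) = (0.68·0.13323) / (0.17·0.00667952) = 0.0905967 / 0.00113552 ≈ 79.784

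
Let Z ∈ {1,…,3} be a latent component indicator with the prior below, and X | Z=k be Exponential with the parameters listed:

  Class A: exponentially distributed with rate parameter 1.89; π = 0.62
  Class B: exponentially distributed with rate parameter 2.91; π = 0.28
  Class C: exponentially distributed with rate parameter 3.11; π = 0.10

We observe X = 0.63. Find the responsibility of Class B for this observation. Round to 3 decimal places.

Posterior ∝ prior × likelihood, so P(k | x) ∝ π_k f_k(x); normalise over all components.
Evaluate each component's likelihood at the observed value:
  f_A = 1.89·e^(−1.89·0.63) = 1.89·e^(−1.1907) = 0.574576
  f_B = 2.91·e^(−2.91·0.63) = 2.91·e^(−1.8333) = 0.465266
  f_C = 3.11·e^(−3.11·0.63) = 3.11·e^(−1.9593) = 0.438376
Multiply by the mixture weights:
  π_A·f_A = 0.62 × 0.574576 = 0.356237
  π_B·f_B = 0.28 × 0.465266 = 0.130274
  π_C·f_C = 0.10 × 0.438376 = 0.0438376
Evidence: 0.356237 + 0.130274 + 0.0438376 = 0.530349
P(Class B | data) = 0.130274 / 0.530349 ≈ 0.246

0.246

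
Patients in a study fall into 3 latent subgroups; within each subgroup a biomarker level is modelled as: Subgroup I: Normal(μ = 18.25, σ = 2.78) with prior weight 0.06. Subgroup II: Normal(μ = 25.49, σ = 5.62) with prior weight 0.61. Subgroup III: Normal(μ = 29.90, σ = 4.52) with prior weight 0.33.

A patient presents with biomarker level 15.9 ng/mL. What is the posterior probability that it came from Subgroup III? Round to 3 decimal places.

0.015

The responsibility of component k is π_k f_k(x) divided by Σ_j π_j f_j(x).
Evaluate each component's likelihood at the observed value:
  p_I = (1/(2.78·√(2π)))·exp(−(15.9−18.25)²/(2·2.78²)) = 0.143504·exp(-0.35729) = 0.100392
  p_II = (1/(5.62·√(2π)))·exp(−(15.9−25.49)²/(2·5.62²)) = 0.070986·exp(-1.45591) = 0.0165531
  p_III = (1/(4.52·√(2π)))·exp(−(15.9−29.90)²/(2·4.52²)) = 0.088262·exp(-4.79677) = 0.000728718
Unnormalised posteriors:
  π_I·p_I = 0.06 × 0.100392 = 0.0060235
  π_II·p_II = 0.61 × 0.0165531 = 0.0100974
  π_III·p_III = 0.33 × 0.000728718 = 0.000240477
Normaliser: 0.0060235 + 0.0100974 + 0.000240477 = 0.0163614
Responsibility of Subgroup III: 0.000240477 / 0.0163614 ≈ 0.015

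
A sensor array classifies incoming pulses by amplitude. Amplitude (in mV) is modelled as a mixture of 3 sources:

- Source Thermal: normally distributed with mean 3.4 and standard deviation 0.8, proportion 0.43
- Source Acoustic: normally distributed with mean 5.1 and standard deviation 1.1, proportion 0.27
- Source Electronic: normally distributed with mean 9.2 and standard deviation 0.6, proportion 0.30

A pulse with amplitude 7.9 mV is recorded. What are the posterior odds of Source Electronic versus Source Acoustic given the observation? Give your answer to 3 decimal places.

Since P(k|x) ∝ π_k f_k(x), the posterior odds are π_i f_i(x) / (π_j f_j(x)).
Evaluate each component's likelihood at the observed value:
  p_Thermal = 6.71654e-08
  p_Acoustic = 0.0142085
  p_Electronic = 0.0635877
Odds = (0.30/0.27) × (0.0635877/0.0142085) = 1.11111 × 4.47534 ≈ 4.973

4.973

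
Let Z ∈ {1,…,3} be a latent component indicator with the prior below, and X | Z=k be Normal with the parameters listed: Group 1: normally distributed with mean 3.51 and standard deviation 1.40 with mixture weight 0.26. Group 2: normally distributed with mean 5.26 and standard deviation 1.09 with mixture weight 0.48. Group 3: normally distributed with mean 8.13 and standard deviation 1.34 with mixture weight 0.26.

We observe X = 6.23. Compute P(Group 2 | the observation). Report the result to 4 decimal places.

The responsibility of component k is P(Z=k) f_k(x) divided by Σ_j P(Z=j) f_j(x).
Evaluate each component's likelihood at the observed value:
  p_1 = 0.0431636
  p_2 = 0.24633
  p_3 = 0.108953
Multiply by the mixture weights:
  P(Z=1)·p_1 = 0.26 × 0.0431636 = 0.0112225
  P(Z=2)·p_2 = 0.48 × 0.24633 = 0.118238
  P(Z=3)·p_3 = 0.26 × 0.108953 = 0.0283277
Marginal: 0.0112225 + 0.118238 + 0.0283277 = 0.157788
P(Group 2 | 6.23) ≈ 0.7493

0.7493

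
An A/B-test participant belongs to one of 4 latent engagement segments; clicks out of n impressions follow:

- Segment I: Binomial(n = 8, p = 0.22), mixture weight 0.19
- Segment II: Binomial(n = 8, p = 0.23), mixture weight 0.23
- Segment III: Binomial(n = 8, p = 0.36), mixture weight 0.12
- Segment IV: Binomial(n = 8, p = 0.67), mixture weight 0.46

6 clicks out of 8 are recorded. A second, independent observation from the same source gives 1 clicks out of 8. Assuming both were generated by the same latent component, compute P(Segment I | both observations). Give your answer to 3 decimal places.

Posterior ∝ prior × likelihood, so P(k | x) ∝ P(Z=k) f_k(x); normalise over all components.
Since both observations come from the same component, the likelihood for component k is f_k(x₁)·f_k(x₂).
  f_I = [0.00193145] × [0.309154] = 0.000597115
  f_II = [0.00245757] × [0.295293] = 0.000725704
  f_III = [0.0249651] × [0.126664] = 0.00316217
  f_IV = [0.275826] × [0.00228435] = 0.000630082
Multiply by the mixture weights:
  P(Z=I)·f_I = 0.19 × 0.000597115 = 0.000113452
  P(Z=II)·f_II = 0.23 × 0.000725704 = 0.000166912
  P(Z=III)·f_III = 0.12 × 0.00316217 = 0.00037946
  P(Z=IV)·f_IV = 0.46 × 0.000630082 = 0.000289838
Normaliser: 0.000113452 + 0.000166912 + 0.00037946 + 0.000289838 = 0.000949662
So the posterior for Segment I is 0.000113452 / 0.000949662 ≈ 0.119.

0.119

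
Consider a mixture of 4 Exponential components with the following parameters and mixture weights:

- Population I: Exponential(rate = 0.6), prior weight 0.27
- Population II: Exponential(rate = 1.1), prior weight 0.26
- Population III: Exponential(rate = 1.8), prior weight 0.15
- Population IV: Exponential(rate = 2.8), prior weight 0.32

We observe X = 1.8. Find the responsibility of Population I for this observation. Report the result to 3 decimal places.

0.496

Posterior ∝ prior × likelihood, so P(k | x) ∝ π_k f_k(x); normalise over all components.
Evaluate each component's likelihood at the observed value:
  p_I = 0.203757
  p_II = 0.151876
  p_III = 0.070495
  p_IV = 0.0181265
Prior × likelihood for each component:
  π_I·p_I = 0.27 × 0.203757 = 0.0550145
  π_II·p_II = 0.26 × 0.151876 = 0.0394878
  π_III·p_III = 0.15 × 0.070495 = 0.0105743
  π_IV·p_IV = 0.32 × 0.0181265 = 0.00580048
Sum: 0.0550145 + 0.0394878 + 0.0105743 + 0.00580048 = 0.110877
Responsibility of Population I: 0.0550145 / 0.110877 ≈ 0.496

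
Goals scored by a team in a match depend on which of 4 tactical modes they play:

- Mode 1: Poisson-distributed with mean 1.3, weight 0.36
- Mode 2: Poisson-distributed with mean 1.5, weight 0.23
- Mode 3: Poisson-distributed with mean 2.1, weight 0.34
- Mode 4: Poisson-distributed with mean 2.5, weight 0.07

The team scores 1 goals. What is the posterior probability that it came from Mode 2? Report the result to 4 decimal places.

By Bayes' theorem, P(k | x) = π_k f_k(x) / Σ_j π_j f_j(x).
Poisson probabilities:
  L_1 = e^(−1.3)·1.3^1/1! = 0.354291
  L_2 = e^(−1.5)·1.5^1/1! = 0.334695
  L_3 = e^(−2.1)·2.1^1/1! = 0.257158
  L_4 = e^(−2.5)·2.5^1/1! = 0.205212
Unnormalised posteriors:
  π_1·L_1 = 0.36 × 0.354291 = 0.127545
  π_2·L_2 = 0.23 × 0.334695 = 0.0769799
  π_3·L_3 = 0.34 × 0.257158 = 0.0874339
  π_4·L_4 = 0.07 × 0.205212 = 0.0143649
Sum: 0.127545 + 0.0769799 + 0.0874339 + 0.0143649 = 0.306324
So the posterior for Mode 2 is 0.0769799 / 0.306324 ≈ 0.2513.

0.2513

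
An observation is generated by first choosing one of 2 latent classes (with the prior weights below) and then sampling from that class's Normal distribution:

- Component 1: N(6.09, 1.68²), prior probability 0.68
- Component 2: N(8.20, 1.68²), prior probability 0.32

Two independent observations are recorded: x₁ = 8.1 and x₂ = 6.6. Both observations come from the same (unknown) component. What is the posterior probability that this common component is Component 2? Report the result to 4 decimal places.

0.3900

Apply Bayes' rule: the posterior for each component is proportional to its prior times its likelihood at x.
Since both observations come from the same component, the likelihood for component k is f_k(x₁)·f_k(x₂).
  L_1 = [(1/(1.68·√(2π)))·exp(−(8.1−6.09)²/(2·1.68²)) = 0.237466·exp(-0.71572) = 0.116083] × [0.226772] = 0.0263243
  L_2 = [(1/(1.68·√(2π)))·exp(−(8.1−8.20)²/(2·1.68²)) = 0.237466·exp(-0.00177) = 0.237045] × [0.150884] = 0.0357662
Multiply by the mixture weights:
  P(Z=1)·L_1 = 0.68 × 0.0263243 = 0.0179005
  P(Z=2)·L_2 = 0.32 × 0.0357662 = 0.0114452
Evidence: 0.0179005 + 0.0114452 = 0.0293457
So the posterior for Component 2 is 0.0114452 / 0.0293457 ≈ 0.3900.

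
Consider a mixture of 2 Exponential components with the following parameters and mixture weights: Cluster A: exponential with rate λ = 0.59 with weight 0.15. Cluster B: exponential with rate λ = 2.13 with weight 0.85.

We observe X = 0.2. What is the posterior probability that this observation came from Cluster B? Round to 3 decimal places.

Apply Bayes' rule: the posterior for each component is proportional to its prior times its likelihood at x.
Evaluate each component's likelihood at the observed value:
  L_A = 0.59·e^(−0.59·0.2) = 0.59·e^(−0.1180) = 0.524331
  L_B = 2.13·e^(−2.13·0.2) = 2.13·e^(−0.4260) = 1.39114
Prior × likelihood for each component:
  w_A·L_A = 0.15 × 0.524331 = 0.0786496
  w_B·L_B = 0.85 × 1.39114 = 1.18247
Marginal: 0.0786496 + 1.18247 = 1.26112
P(Cluster B | data) = 1.18247 / 1.26112 ≈ 0.938

0.938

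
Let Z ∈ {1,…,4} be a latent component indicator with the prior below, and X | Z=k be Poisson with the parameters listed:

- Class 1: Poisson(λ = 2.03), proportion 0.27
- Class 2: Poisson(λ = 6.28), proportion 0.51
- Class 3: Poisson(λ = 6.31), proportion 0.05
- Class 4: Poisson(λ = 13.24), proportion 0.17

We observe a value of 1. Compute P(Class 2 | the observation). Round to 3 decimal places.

0.076

The responsibility of component k is P(Z=k) f_k(x) divided by Σ_j P(Z=j) f_j(x).
Component likelihoods at x = 1:
  p_1 = 0.266611
  p_2 = 0.011765
  p_3 = 0.0114718
  p_4 = 2.35412e-05
Weight by the priors:
  P(Z=1)·p_1 = 0.27 × 0.266611 = 0.071985
  P(Z=2)·p_2 = 0.51 × 0.011765 = 0.00600013
  P(Z=3)·p_3 = 0.05 × 0.0114718 = 0.000573589
  P(Z=4)·p_4 = 0.17 × 2.35412e-05 = 4.00201e-06
Evidence: 0.071985 + 0.00600013 + 0.000573589 + 4.00201e-06 = 0.0785627
Responsibility of Class 2: 0.00600013 / 0.0785627 ≈ 0.076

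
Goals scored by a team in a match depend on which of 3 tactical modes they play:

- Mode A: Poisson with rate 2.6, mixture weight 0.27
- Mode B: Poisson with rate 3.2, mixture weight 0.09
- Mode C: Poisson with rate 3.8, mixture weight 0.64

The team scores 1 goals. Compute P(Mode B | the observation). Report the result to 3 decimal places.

Apply Bayes' rule: the posterior for each component is proportional to its prior times its likelihood at x.
Evaluate each component's likelihood at the observed value:
  L_A = e^(−2.6)·2.6^1/1! = 0.193111
  L_B = e^(−3.2)·3.2^1/1! = 0.130439
  L_C = e^(−3.8)·3.8^1/1! = 0.0850089
Unnormalised posteriors:
  w_A·L_A = 0.27 × 0.193111 = 0.0521401
  w_B·L_B = 0.09 × 0.130439 = 0.0117395
  w_C·L_C = 0.64 × 0.0850089 = 0.0544057
Sum: 0.0521401 + 0.0117395 + 0.0544057 = 0.118285
P(Mode B | x) = 0.0117395 / 0.118285 ≈ 0.099

0.099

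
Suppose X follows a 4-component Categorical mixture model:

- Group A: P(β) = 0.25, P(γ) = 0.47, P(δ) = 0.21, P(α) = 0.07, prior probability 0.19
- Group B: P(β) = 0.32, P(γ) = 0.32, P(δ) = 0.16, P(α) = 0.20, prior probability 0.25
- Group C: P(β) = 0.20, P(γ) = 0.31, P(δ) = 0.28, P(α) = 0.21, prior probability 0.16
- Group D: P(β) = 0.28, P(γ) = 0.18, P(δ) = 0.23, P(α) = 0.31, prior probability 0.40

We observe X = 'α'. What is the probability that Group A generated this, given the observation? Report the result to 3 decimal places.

0.060

The responsibility of component k is w_k f_k(x) divided by Σ_j w_j f_j(x).
Evaluate each component's likelihood at the observed value:
  p_A = 0.07
  p_B = 0.2
  p_C = 0.21
  p_D = 0.31
Weight by the priors:
  w_A·p_A = 0.19 × 0.07 = 0.0133
  w_B·p_B = 0.25 × 0.2 = 0.05
  w_C·p_C = 0.16 × 0.21 = 0.0336
  w_D·p_D = 0.40 × 0.31 = 0.124
Normaliser: 0.0133 + 0.05 + 0.0336 + 0.124 = 0.2209
P(Group A | the observation) ≈ 0.060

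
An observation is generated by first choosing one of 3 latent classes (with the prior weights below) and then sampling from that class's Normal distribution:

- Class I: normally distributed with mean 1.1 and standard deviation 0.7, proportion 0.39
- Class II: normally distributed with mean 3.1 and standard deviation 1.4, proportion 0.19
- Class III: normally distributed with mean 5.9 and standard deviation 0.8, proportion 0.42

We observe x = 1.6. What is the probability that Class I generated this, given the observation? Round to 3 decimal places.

0.850

P(component k | x) = w_k·f_k(x) / marginal(x), where marginal(x) = Σ_j w_j·f_j(x).
Evaluate each component's likelihood at the observed value:
  p_I = (1/(0.7·√(2π)))·exp(−(1.6−1.1)²/(2·0.7²)) = 0.569918·exp(-0.25510) = 0.441593
  p_II = (1/(1.4·√(2π)))·exp(−(1.6−3.1)²/(2·1.4²)) = 0.284959·exp(-0.57398) = 0.160511
  p_III = (1/(0.8·√(2π)))·exp(−(1.6−5.9)²/(2·0.8²)) = 0.498678·exp(-14.44531) = 2.65644e-07
Multiply by the mixture weights:
  w_I·p_I = 0.39 × 0.441593 = 0.172221
  w_II·p_II = 0.19 × 0.160511 = 0.0304972
  w_III·p_III = 0.42 × 2.65644e-07 = 1.11571e-07
Evidence: 0.172221 + 0.0304972 + 1.11571e-07 = 0.202719
So the posterior for Class I is 0.172221 / 0.202719 ≈ 0.850.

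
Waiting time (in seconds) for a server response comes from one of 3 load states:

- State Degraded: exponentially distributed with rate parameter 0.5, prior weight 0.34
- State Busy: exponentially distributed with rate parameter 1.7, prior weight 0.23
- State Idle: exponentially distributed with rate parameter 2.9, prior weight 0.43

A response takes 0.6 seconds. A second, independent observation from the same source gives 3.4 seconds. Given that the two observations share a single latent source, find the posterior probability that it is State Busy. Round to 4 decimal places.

0.0603

The responsibility of component k is w_k f_k(x) divided by Σ_j w_j f_j(x).
Since both observations come from the same component, the likelihood for component k is f_k(x₁)·f_k(x₂).
  f_Degraded = [0.5·e^(−0.5·0.6) = 0.5·e^(−0.3000) = 0.370409] × [0.0913418] = 0.0338338
  f_Busy = [1.7·e^(−1.7·0.6) = 1.7·e^(−1.0200) = 0.613011] × [0.00525082] = 0.00321881
  f_Idle = [2.9·e^(−2.9·0.6) = 2.9·e^(−1.7400) = 0.509009] × [0.000151445] = 7.70868e-05
Prior × likelihood for each component:
  w_Degraded·f_Degraded = 0.34 × 0.0338338 = 0.0115035
  w_Busy·f_Busy = 0.23 × 0.00321881 = 0.000740326
  w_Idle·f_Idle = 0.43 × 7.70868e-05 = 3.31473e-05
Denominator: 0.0115035 + 0.000740326 + 3.31473e-05 = 0.012277
P(State Busy | data) = 0.000740326 / 0.012277 ≈ 0.0603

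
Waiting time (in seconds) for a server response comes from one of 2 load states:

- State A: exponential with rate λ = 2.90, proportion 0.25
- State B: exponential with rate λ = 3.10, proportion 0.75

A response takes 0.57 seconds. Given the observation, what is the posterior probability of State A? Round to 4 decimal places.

The responsibility of component k is w_k f_k(x) divided by Σ_j w_j f_j(x).
Exponential densities:
  L_A = 2.90·e^(−2.90·0.57) = 2.90·e^(−1.6530) = 0.555276
  L_B = 3.10·e^(−3.10·0.57) = 3.10·e^(−1.7670) = 0.529619
Multiply by the mixture weights:
  w_A·L_A = 0.25 × 0.555276 = 0.138819
  w_B·L_B = 0.75 × 0.529619 = 0.397214
Normaliser: 0.138819 + 0.397214 = 0.536033
Responsibility of State A: 0.138819 / 0.536033 ≈ 0.2590

0.2590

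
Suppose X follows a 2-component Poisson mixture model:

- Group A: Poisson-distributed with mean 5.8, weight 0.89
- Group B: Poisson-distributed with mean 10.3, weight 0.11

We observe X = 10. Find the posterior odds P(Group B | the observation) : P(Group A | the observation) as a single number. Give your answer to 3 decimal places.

Since P(k|x) ∝ P(Z=k) f_k(x), the posterior odds are P(Z=i) f_i(x) / (P(Z=j) f_j(x)).
Evaluate each component's likelihood at the observed value:
  L_A = e^(−5.8)·5.8^10/10! = 0.0359426
  L_B = e^(−10.3)·10.3^10/10! = 0.124559
Odds = (0.11/0.89) × (0.124559/0.0359426) = 0.123596 × 3.46551 ≈ 0.428

0.428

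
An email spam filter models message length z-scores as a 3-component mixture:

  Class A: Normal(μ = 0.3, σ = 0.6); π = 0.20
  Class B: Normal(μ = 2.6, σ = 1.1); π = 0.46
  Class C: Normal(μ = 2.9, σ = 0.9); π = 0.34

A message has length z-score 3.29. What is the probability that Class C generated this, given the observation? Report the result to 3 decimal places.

0.500

Apply Bayes' rule: the posterior for each component is proportional to its prior times its likelihood at x.
Evaluate each component's likelihood at the observed value:
  L_A = 2.69283e-06
  L_B = 0.297904
  L_C = 0.403545
Prior × likelihood for each component:
  π_A·L_A = 0.20 × 2.69283e-06 = 5.38566e-07
  π_B·L_B = 0.46 × 0.297904 = 0.137036
  π_C·L_C = 0.34 × 0.403545 = 0.137205
Evidence: 5.38566e-07 + 0.137036 + 0.137205 = 0.274242
So the posterior for Class C is 0.137205 / 0.274242 ≈ 0.500.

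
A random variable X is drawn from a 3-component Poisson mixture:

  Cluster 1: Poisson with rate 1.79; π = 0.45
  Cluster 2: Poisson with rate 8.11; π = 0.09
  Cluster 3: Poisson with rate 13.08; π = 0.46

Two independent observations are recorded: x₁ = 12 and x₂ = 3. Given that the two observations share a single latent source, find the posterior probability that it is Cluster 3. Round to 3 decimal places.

0.243

By Bayes' theorem, P(k | x) = π_k f_k(x) / Σ_j π_j f_j(x).
Since both observations come from the same component, the likelihood for component k is f_k(x₁)·f_k(x₂).
  f_1 = [3.77148e-07] × [0.159596] = 6.01912e-08
  f_2 = [0.0507908] × [0.0267167] = 0.00135696
  f_3 = [0.109241] × [0.000778216] = 8.50128e-05
Unnormalised posteriors:
  π_1·f_1 = 0.45 × 6.01912e-08 = 2.7086e-08
  π_2·f_2 = 0.09 × 0.00135696 = 0.000122127
  π_3·f_3 = 0.46 × 8.50128e-05 = 3.91059e-05
Marginal: 2.7086e-08 + 0.000122127 + 3.91059e-05 = 0.00016126
So the posterior for Cluster 3 is 3.91059e-05 / 0.00016126 ≈ 0.243.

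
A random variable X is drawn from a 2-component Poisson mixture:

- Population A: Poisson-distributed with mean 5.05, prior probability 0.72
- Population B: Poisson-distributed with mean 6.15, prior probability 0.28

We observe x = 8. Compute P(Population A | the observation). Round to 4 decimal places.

0.6149

P(component k | x) = w_k·f_k(x) / marginal(x), where marginal(x) = Σ_j w_j·f_j(x).
Evaluate each component's likelihood at the observed value:
  p_A = e^(−5.05)·5.05^8/8! = 0.0672393
  p_B = e^(−6.15)·6.15^8/8! = 0.108285
Weight by the priors:
  w_A·p_A = 0.72 × 0.0672393 = 0.0484123
  w_B·p_B = 0.28 × 0.108285 = 0.0303199
Evidence: 0.0484123 + 0.0303199 = 0.0787322
So the posterior for Population A is 0.0484123 / 0.0787322 ≈ 0.6149.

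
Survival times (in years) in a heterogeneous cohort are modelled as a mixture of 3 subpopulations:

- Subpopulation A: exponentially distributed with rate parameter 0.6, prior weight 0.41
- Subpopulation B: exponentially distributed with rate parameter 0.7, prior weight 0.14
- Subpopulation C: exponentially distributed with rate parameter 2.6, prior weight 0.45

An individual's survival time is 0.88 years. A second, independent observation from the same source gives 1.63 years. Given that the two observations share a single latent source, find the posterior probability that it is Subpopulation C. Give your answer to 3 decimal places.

0.091

The responsibility of component k is w_k f_k(x) divided by Σ_j w_j f_j(x).
Since both observations come from the same component, the likelihood for component k is f_k(x₁)·f_k(x₂).
  p_A = [0.35387] × [0.225637] = 0.0798463
  p_B = [0.37807] × [0.22365] = 0.0845553
  p_C = [0.26382] × [0.0375347] = 0.00990241
Weight by the priors:
  w_A·p_A = 0.41 × 0.0798463 = 0.032737
  w_B·p_B = 0.14 × 0.0845553 = 0.0118377
  w_C·p_C = 0.45 × 0.00990241 = 0.00445608
Normaliser: 0.032737 + 0.0118377 + 0.00445608 = 0.0490308
P(Subpopulation C | data) = 0.00445608 / 0.0490308 ≈ 0.091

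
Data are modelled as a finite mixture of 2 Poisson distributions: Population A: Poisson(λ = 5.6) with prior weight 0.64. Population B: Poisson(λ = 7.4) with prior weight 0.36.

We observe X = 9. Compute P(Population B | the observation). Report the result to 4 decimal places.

0.5332

The responsibility of component k is P(Z=k) f_k(x) divided by Σ_j P(Z=j) f_j(x).
Evaluate each component's likelihood at the observed value:
  L_A = 0.0551925
  L_B = 0.112084
Prior × likelihood for each component:
  P(Z=A)·L_A = 0.64 × 0.0551925 = 0.0353232
  P(Z=B)·L_B = 0.36 × 0.112084 = 0.0403502
Denominator: 0.0353232 + 0.0403502 = 0.0756734
P(Population B | the observation) ≈ 0.5332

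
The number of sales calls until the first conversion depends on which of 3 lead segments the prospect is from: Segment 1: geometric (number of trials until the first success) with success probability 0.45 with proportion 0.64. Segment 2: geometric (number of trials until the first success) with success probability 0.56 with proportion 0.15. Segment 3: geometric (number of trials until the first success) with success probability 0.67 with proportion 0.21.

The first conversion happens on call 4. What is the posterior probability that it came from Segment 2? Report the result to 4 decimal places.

Apply Bayes' rule: the posterior for each component is proportional to its prior times its likelihood at x.
Geometric probabilities:
  f_1 = 0.45·(1−0.45)^3 = 0.45·0.166375 = 0.0748688
  f_2 = 0.56·(1−0.56)^3 = 0.56·0.085184 = 0.047703
  f_3 = 0.67·(1−0.67)^3 = 0.67·0.035937 = 0.0240778
Prior × likelihood for each component:
  π_1·f_1 = 0.64 × 0.0748688 = 0.047916
  π_2·f_2 = 0.15 × 0.047703 = 0.00715546
  π_3·f_3 = 0.21 × 0.0240778 = 0.00505634
Normaliser: 0.047916 + 0.00715546 + 0.00505634 = 0.0601278
P(Segment 2 | the observation) ≈ 0.1190

0.1190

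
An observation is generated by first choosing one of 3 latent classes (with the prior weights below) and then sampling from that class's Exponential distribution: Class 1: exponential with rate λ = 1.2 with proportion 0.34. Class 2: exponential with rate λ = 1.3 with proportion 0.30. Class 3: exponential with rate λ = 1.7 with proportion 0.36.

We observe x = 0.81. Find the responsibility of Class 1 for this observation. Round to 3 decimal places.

0.347

Apply Bayes' rule: the posterior for each component is proportional to its prior times its likelihood at x.
Evaluate each component's likelihood at the observed value:
  L_1 = 1.2·e^(−1.2·0.81) = 1.2·e^(−0.9720) = 0.453991
  L_2 = 1.3·e^(−1.3·0.81) = 1.3·e^(−1.0530) = 0.453556
  L_3 = 1.7·e^(−1.7·0.81) = 1.7·e^(−1.3770) = 0.428969
Weight by the priors:
  P(Z=1)·L_1 = 0.34 × 0.453991 = 0.154357
  P(Z=2)·L_2 = 0.30 × 0.453556 = 0.136067
  P(Z=3)·L_3 = 0.36 × 0.428969 = 0.154429
Sum: 0.154357 + 0.136067 + 0.154429 = 0.444852
So the posterior for Class 1 is 0.154357 / 0.444852 ≈ 0.347.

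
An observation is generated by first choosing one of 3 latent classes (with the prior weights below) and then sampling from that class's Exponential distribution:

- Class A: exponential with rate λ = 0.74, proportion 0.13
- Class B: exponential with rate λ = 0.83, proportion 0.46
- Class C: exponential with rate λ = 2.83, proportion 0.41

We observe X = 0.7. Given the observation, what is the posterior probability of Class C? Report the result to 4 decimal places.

0.3714

The responsibility of component k is π_k f_k(x) divided by Σ_j π_j f_j(x).
Component likelihoods at x = 0.7:
  p_A = 0.440826
  p_B = 0.464251
  p_C = 0.390345
Unnormalised posteriors:
  π_A·p_A = 0.13 × 0.440826 = 0.0573074
  π_B·p_B = 0.46 × 0.464251 = 0.213556
  π_C·p_C = 0.41 × 0.390345 = 0.160042
Denominator: 0.0573074 + 0.213556 + 0.160042 = 0.430905
P(Class C | x) ≈ 0.3714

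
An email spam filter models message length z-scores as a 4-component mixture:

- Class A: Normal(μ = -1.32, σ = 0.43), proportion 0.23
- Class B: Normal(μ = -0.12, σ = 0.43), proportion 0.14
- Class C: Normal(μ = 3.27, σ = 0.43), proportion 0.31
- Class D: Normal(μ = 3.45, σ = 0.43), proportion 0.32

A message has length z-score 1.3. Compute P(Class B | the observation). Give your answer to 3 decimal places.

P(component k | x) = π_k·f_k(x) / marginal(x), where marginal(x) = Σ_j π_j·f_j(x).
Component likelihoods at x = 1.3:
  p_A = (1/(0.43·√(2π)))·exp(−(1.3−-1.32)²/(2·0.43²)) = 0.927773·exp(-18.56247) = 8.05128e-09
  p_B = (1/(0.43·√(2π)))·exp(−(1.3−-0.12)²/(2·0.43²)) = 0.927773·exp(-5.45268) = 0.00397534
  p_C = (1/(0.43·√(2π)))·exp(−(1.3−3.27)²/(2·0.43²)) = 0.927773·exp(-10.49459) = 2.56861e-05
  p_D = (1/(0.43·√(2π)))·exp(−(1.3−3.45)²/(2·0.43²)) = 0.927773·exp(-12.50000) = 3.45749e-06
Prior × likelihood for each component:
  π_A·p_A = 0.23 × 8.05128e-09 = 1.85179e-09
  π_B·p_B = 0.14 × 0.00397534 = 0.000556547
  π_C·p_C = 0.31 × 2.56861e-05 = 7.96269e-06
  π_D·p_D = 0.32 × 3.45749e-06 = 1.1064e-06
Denominator: 1.85179e-09 + 0.000556547 + 7.96269e-06 + 1.1064e-06 = 0.000565618
P(Class B | x) = 0.000556547 / 0.000565618 ≈ 0.984

0.984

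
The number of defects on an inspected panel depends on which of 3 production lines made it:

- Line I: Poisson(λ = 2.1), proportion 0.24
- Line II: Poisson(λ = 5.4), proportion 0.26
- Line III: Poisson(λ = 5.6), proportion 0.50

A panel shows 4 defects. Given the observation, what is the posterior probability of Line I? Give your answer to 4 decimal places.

The responsibility of component k is P(Z=k) f_k(x) divided by Σ_j P(Z=j) f_j(x).
Component likelihoods at x = 4 defects:
  L_I = 0.099231
  L_II = 0.16002
  L_III = 0.151528
Weight by the priors:
  P(Z=I)·L_I = 0.24 × 0.099231 = 0.0238154
  P(Z=II)·L_II = 0.26 × 0.16002 = 0.0416051
  P(Z=III)·L_III = 0.50 × 0.151528 = 0.0757638
Denominator: 0.0238154 + 0.0416051 + 0.0757638 = 0.141184
So the posterior for Line I is 0.0238154 / 0.141184 ≈ 0.1687.

0.1687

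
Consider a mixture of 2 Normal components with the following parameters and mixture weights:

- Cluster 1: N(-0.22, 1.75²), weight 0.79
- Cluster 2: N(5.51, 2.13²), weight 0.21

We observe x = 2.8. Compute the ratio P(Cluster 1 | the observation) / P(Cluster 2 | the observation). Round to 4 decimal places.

2.3204

Only the two components matter; the odds are (π_i f_i(x)) / (π_j f_j(x)).
Component likelihoods at x = 2.8:
  p_1 = (1/(1.75·√(2π)))·exp(−(2.8−-0.22)²/(2·1.75²)) = 0.227967·exp(-1.48904) = 0.0514266
  p_2 = (1/(2.13·√(2π)))·exp(−(2.8−5.51)²/(2·2.13²)) = 0.187297·exp(-0.80937) = 0.0833727
Odds = (0.79/0.21) × (0.0514266/0.0833727) = 3.7619 × 0.616828 ≈ 2.3204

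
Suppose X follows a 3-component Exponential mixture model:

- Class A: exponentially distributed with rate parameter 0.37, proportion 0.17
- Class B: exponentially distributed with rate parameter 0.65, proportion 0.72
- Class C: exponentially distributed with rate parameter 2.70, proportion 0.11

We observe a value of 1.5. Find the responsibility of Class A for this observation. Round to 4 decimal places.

0.1658

By Bayes' theorem, P(k | x) = P(Z=k) f_k(x) / Σ_j P(Z=j) f_j(x).
Evaluate each component's likelihood at the observed value:
  p_A = 0.37·e^(−0.37·1.5) = 0.37·e^(−0.5550) = 0.212407
  p_B = 0.65·e^(−0.65·1.5) = 0.65·e^(−0.9750) = 0.245175
  p_C = 2.70·e^(−2.70·1.5) = 2.70·e^(−4.0500) = 0.0470404
Weight by the priors:
  P(Z=A)·p_A = 0.17 × 0.212407 = 0.0361091
  P(Z=B)·p_B = 0.72 × 0.245175 = 0.176526
  P(Z=C)·p_C = 0.11 × 0.0470404 = 0.00517445
Marginal: 0.0361091 + 0.176526 + 0.00517445 = 0.21781
So the posterior for Class A is 0.0361091 / 0.21781 ≈ 0.1658.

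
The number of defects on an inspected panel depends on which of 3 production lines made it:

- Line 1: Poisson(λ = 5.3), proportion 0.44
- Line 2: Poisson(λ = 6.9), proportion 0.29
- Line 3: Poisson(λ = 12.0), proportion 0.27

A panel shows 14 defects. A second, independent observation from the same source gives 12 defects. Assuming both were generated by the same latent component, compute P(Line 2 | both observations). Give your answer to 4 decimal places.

Apply Bayes' rule: the posterior for each component is proportional to its prior times its likelihood at x.
Since both observations come from the same component, the likelihood for component k is f_k(x₁)·f_k(x₂).
  p_1 = [e^(−5.3)·5.3^14/14! = 0.00079012] × [0.00511933] = 4.04488e-06
  p_2 = [e^(−6.9)·6.9^14/14! = 0.00640984] × [0.0245031] = 0.000157061
  p_3 = [e^(−12.0)·12.0^14/14! = 0.0904889] × [0.114368] = 0.010349
Weight by the priors:
  π_1·p_1 = 0.44 × 4.04488e-06 = 1.77975e-06
  π_2·p_2 = 0.29 × 0.000157061 = 4.55476e-05
  π_3·p_3 = 0.27 × 0.010349 = 0.00279424
Sum: 1.77975e-06 + 4.55476e-05 + 0.00279424 = 0.00284156
So the posterior for Line 2 is 4.55476e-05 / 0.00284156 ≈ 0.0160.

0.0160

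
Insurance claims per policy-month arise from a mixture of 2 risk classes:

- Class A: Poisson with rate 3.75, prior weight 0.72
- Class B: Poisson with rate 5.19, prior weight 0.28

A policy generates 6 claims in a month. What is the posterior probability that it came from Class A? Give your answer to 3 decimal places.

0.607

Posterior ∝ prior × likelihood, so P(k | x) ∝ w_k f_k(x); normalise over all components.
Evaluate each component's likelihood at the observed value:
  L_A = e^(−3.75)·3.75^6/6! = 0.0908345
  L_B = e^(−5.19)·5.19^6/6! = 0.151246
Multiply by the mixture weights:
  w_A·L_A = 0.72 × 0.0908345 = 0.0654008
  w_B·L_B = 0.28 × 0.151246 = 0.0423488
Denominator: 0.0654008 + 0.0423488 = 0.10775
Responsibility of Class A: 0.0654008 / 0.10775 ≈ 0.607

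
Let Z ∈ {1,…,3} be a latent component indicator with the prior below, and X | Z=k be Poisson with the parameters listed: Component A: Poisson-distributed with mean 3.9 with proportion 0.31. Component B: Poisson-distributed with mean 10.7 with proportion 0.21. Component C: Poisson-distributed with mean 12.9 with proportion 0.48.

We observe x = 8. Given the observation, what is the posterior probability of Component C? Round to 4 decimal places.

The responsibility of component k is π_k f_k(x) divided by Σ_j π_j f_j(x).
Evaluate each component's likelihood at the observed value:
  L_A = e^(−3.9)·3.9^8/8! = 0.0268688
  L_B = e^(−10.7)·10.7^8/8! = 0.0960724
  L_C = e^(−12.9)·12.9^8/8! = 0.0475115
Multiply by the mixture weights:
  π_A·L_A = 0.31 × 0.0268688 = 0.00832932
  π_B·L_B = 0.21 × 0.0960724 = 0.0201752
  π_C·L_C = 0.48 × 0.0475115 = 0.0228055
Marginal: 0.00832932 + 0.0201752 + 0.0228055 = 0.05131
P(Component C | x) ≈ 0.4445

0.4445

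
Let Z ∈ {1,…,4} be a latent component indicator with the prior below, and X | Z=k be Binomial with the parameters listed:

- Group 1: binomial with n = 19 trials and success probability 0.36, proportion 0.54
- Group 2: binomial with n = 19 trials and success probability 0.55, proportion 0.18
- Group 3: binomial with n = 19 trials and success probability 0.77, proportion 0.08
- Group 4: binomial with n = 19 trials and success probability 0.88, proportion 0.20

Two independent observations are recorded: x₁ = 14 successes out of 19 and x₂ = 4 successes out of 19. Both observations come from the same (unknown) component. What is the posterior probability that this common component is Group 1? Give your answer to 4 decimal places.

Posterior ∝ prior × likelihood, so P(k | x) ∝ π_k f_k(x); normalise over all components.
Since both observations come from the same component, the likelihood for component k is f_k(x₁)·f_k(x₂).
  L_1 = [0.000766725] × [0.0805923] = 6.17921e-05
  L_2 = [0.0497331] × [0.00222855] = 0.000110833
  L_3 = [0.192759] × [3.63299e-07] = 7.00291e-08
  L_4 = [0.0483246] × [3.58124e-11] = 1.73062e-12
Unnormalised posteriors:
  π_1·L_1 = 0.54 × 6.17921e-05 = 3.33678e-05
  π_2·L_2 = 0.18 × 0.000110833 = 1.99499e-05
  π_3·L_3 = 0.08 × 7.00291e-08 = 5.60233e-09
  π_4·L_4 = 0.20 × 1.73062e-12 = 3.46124e-13
Denominator: 3.33678e-05 + 1.99499e-05 + 5.60233e-09 + 3.46124e-13 = 5.33232e-05
P(Group 1 | data) = 3.33678e-05 / 5.33232e-05 ≈ 0.6258

0.6258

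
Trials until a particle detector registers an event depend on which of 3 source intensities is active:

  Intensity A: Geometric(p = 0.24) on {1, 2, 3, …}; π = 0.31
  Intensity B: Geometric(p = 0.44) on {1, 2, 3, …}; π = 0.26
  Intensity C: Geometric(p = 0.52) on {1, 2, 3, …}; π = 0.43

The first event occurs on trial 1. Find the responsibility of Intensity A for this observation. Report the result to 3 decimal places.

0.180

Apply Bayes' rule: the posterior for each component is proportional to its prior times its likelihood at x.
Evaluate each component's likelihood at the observed value:
  p_A = 0.24·(1−0.24)^0 = 0.24·1 = 0.24
  p_B = 0.44·(1−0.44)^0 = 0.44·1 = 0.44
  p_C = 0.52·(1−0.52)^0 = 0.52·1 = 0.52
Multiply by the mixture weights:
  w_A·p_A = 0.31 × 0.24 = 0.0744
  w_B·p_B = 0.26 × 0.44 = 0.1144
  w_C·p_C = 0.43 × 0.52 = 0.2236
Evidence: 0.0744 + 0.1144 + 0.2236 = 0.4124
P(Intensity A | the observation) = 0.0744 / 0.4124 ≈ 0.180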